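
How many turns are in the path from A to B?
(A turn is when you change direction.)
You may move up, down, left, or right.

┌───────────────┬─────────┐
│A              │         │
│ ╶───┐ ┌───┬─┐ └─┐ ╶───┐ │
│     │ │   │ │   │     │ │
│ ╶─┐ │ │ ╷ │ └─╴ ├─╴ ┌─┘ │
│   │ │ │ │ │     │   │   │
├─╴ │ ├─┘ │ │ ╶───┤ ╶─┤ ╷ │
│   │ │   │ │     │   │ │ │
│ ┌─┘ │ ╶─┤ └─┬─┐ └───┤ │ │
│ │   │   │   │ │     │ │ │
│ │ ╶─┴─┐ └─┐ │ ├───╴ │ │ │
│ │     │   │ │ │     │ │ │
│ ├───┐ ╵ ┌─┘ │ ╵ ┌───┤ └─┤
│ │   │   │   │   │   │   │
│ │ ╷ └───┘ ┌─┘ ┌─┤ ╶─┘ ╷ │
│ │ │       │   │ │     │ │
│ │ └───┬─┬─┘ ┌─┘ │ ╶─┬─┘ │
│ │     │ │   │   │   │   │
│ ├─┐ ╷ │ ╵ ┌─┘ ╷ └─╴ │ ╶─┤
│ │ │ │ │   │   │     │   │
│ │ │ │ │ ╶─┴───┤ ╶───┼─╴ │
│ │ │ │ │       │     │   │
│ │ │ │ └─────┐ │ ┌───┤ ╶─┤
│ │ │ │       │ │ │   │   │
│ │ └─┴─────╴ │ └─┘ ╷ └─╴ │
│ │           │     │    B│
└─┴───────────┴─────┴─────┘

Directions: right, right, right, right, right, right, right, down, right, down, left, left, down, right, right, down, right, right, down, left, left, down, left, down, left, down, left, down, left, down, right, right, right, down, down, right, right, up, right, down, right, right
Number of turns: 26

Solution:

┌───────────────┬─────────┐
│A → → → → → → ↓│         │
│ ╶───┐ ┌───┬─┐ └─┐ ╶───┐ │
│     │ │   │ │↳ ↓│     │ │
│ ╶─┐ │ │ ╷ │ └─╴ ├─╴ ┌─┘ │
│   │ │ │ │ │↓ ← ↲│   │   │
├─╴ │ ├─┘ │ │ ╶───┤ ╶─┤ ╷ │
│   │ │   │ │↳ → ↓│   │ │ │
│ ┌─┘ │ ╶─┤ └─┬─┐ └───┤ │ │
│ │   │   │   │ │↳ → ↓│ │ │
│ │ ╶─┴─┐ └─┐ │ ├───╴ │ │ │
│ │     │   │ │ │↓ ← ↲│ │ │
│ ├───┐ ╵ ┌─┘ │ ╵ ┌───┤ └─┤
│ │   │   │   │↓ ↲│   │   │
│ │ ╷ └───┘ ┌─┘ ┌─┤ ╶─┘ ╷ │
│ │ │       │↓ ↲│ │     │ │
│ │ └───┬─┬─┘ ┌─┘ │ ╶─┬─┘ │
│ │     │ │↓ ↲│   │   │   │
│ ├─┐ ╷ │ ╵ ┌─┘ ╷ └─╴ │ ╶─┤
│ │ │ │ │↓ ↲│   │     │   │
│ │ │ │ │ ╶─┴───┤ ╶───┼─╴ │
│ │ │ │ │↳ → → ↓│     │   │
│ │ │ │ └─────┐ │ ┌───┤ ╶─┤
│ │ │ │       │↓│ │↱ ↓│   │
│ │ └─┴─────╴ │ └─┘ ╷ └─╴ │
│ │           │↳ → ↑│↳ → B│
└─┴───────────┴─────┴─────┘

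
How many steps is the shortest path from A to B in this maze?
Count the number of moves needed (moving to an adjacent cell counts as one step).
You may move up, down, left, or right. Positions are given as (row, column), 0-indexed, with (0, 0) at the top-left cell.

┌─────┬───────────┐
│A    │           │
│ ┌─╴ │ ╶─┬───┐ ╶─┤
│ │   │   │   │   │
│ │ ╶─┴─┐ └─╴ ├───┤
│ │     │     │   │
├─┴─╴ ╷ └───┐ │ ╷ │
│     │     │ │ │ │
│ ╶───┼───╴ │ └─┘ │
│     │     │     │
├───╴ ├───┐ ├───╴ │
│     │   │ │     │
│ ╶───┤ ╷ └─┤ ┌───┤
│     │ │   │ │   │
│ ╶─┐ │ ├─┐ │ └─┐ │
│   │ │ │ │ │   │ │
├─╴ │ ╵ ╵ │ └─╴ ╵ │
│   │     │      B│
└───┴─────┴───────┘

Using BFS to find shortest path:
Start: (0, 0), End: (8, 8)
Path found:
(0,0) → (0,1) → (0,2) → (1,2) → (1,1) → (2,1) → (2,2) → (3,2) → (3,1) → (3,0) → (4,0) → (4,1) → (4,2) → (5,2) → (5,1) → (5,0) → (6,0) → (6,1) → (6,2) → (7,2) → (8,2) → (8,3) → (7,3) → (6,3) → (5,3) → (5,4) → (6,4) → (6,5) → (7,5) → (8,5) → (8,6) → (8,7) → (8,8)
Number of steps: 32

Solution:

┌─────┬───────────┐
│A → ↓│           │
│ ┌─╴ │ ╶─┬───┐ ╶─┤
│ │↓ ↲│   │   │   │
│ │ ╶─┴─┐ └─╴ ├───┤
│ │↳ ↓  │     │   │
├─┴─╴ ╷ └───┐ │ ╷ │
│↓ ← ↲│     │ │ │ │
│ ╶───┼───╴ │ └─┘ │
│↳ → ↓│     │     │
├───╴ ├───┐ ├───╴ │
│↓ ← ↲│↱ ↓│ │     │
│ ╶───┤ ╷ └─┤ ┌───┤
│↳ → ↓│↑│↳ ↓│ │   │
│ ╶─┐ │ ├─┐ │ └─┐ │
│   │↓│↑│ │↓│   │ │
├─╴ │ ╵ ╵ │ └─╴ ╵ │
│   │↳ ↑  │↳ → → B│
└───┴─────┴───────┘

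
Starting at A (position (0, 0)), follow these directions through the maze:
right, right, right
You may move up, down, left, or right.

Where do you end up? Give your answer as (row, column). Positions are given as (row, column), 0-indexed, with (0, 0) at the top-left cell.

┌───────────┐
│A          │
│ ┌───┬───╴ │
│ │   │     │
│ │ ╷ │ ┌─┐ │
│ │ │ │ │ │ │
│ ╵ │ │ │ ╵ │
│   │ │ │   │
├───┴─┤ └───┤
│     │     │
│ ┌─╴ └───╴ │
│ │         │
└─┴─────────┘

Following directions step by step:
Start: (0, 0)
  right: (0, 0) → (0, 1)
  right: (0, 1) → (0, 2)
  right: (0, 2) → (0, 3)
Final position: (0, 3)

Path taken:

┌───────────┐
│A → → B    │
│ ┌───┬───╴ │
│ │   │     │
│ │ ╷ │ ┌─┐ │
│ │ │ │ │ │ │
│ ╵ │ │ │ ╵ │
│   │ │ │   │
├───┴─┤ └───┤
│     │     │
│ ┌─╴ └───╴ │
│ │         │
└─┴─────────┘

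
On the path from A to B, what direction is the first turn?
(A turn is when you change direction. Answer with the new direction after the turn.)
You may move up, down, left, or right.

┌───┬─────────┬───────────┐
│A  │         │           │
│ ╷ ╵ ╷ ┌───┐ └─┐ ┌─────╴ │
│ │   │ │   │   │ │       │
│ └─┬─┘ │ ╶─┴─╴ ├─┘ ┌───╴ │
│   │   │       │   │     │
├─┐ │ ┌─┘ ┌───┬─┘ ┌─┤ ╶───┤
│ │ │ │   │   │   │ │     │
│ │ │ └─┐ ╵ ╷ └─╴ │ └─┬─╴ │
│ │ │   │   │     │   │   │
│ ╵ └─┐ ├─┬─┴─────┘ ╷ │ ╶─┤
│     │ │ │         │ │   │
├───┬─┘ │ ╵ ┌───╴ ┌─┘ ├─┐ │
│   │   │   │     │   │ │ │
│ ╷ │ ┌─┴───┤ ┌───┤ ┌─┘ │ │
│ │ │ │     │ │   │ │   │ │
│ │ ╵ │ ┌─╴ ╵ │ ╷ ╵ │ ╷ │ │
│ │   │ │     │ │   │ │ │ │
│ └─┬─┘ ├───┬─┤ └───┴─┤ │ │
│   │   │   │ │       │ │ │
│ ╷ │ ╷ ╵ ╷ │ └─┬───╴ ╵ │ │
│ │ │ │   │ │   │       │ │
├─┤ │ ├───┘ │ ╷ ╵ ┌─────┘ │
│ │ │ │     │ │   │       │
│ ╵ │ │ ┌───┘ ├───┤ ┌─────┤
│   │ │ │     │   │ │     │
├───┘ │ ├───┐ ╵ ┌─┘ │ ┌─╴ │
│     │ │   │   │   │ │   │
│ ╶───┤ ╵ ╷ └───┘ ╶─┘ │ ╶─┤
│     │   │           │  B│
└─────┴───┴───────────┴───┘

Directions: right, down, right, up, right, right, right, right, down, right, down, left, left, left, down, down, right, up, right, down, right, right, up, up, right, up, right, right, right, down, left, left, down, right, right, down, left, down, right, down, down, down, down, down, down, left, left, left, down, down, left, down, right, right, up, up, right, right, down, left, down, right
First turn direction: down

Solution:

┌───┬─────────┬───────────┐
│A ↓│↱ → → → ↓│           │
│ ╷ ╵ ╷ ┌───┐ └─┐ ┌─────╴ │
│ │↳ ↑│ │   │↳ ↓│ │↱ → → ↓│
│ └─┬─┘ │ ╶─┴─╴ ├─┘ ┌───╴ │
│   │   │↓ ← ← ↲│↱ ↑│↓ ← ↲│
├─┐ │ ┌─┘ ┌───┬─┘ ┌─┤ ╶───┤
│ │ │ │  ↓│↱ ↓│  ↑│ │↳ → ↓│
│ │ │ └─┐ ╵ ╷ └─╴ │ └─┬─╴ │
│ │ │   │↳ ↑│↳ → ↑│   │↓ ↲│
│ ╵ └─┐ ├─┬─┴─────┘ ╷ │ ╶─┤
│     │ │ │         │ │↳ ↓│
├───┬─┘ │ ╵ ┌───╴ ┌─┘ ├─┐ │
│   │   │   │     │   │ │↓│
│ ╷ │ ┌─┴───┤ ┌───┤ ┌─┘ │ │
│ │ │ │     │ │   │ │   │↓│
│ │ ╵ │ ┌─╴ ╵ │ ╷ ╵ │ ╷ │ │
│ │   │ │     │ │   │ │ │↓│
│ └─┬─┘ ├───┬─┤ └───┴─┤ │ │
│   │   │   │ │       │ │↓│
│ ╷ │ ╷ ╵ ╷ │ └─┬───╴ ╵ │ │
│ │ │ │   │ │   │       │↓│
├─┤ │ ├───┘ │ ╷ ╵ ┌─────┘ │
│ │ │ │     │ │   │↓ ← ← ↲│
│ ╵ │ │ ┌───┘ ├───┤ ┌─────┤
│   │ │ │     │   │↓│↱ → ↓│
├───┘ │ ├───┐ ╵ ┌─┘ │ ┌─╴ │
│     │ │   │   │↓ ↲│↑│↓ ↲│
│ ╶───┤ ╵ ╷ └───┘ ╶─┘ │ ╶─┤
│     │   │      ↳ → ↑│↳ B│
└─────┴───┴───────────┴───┘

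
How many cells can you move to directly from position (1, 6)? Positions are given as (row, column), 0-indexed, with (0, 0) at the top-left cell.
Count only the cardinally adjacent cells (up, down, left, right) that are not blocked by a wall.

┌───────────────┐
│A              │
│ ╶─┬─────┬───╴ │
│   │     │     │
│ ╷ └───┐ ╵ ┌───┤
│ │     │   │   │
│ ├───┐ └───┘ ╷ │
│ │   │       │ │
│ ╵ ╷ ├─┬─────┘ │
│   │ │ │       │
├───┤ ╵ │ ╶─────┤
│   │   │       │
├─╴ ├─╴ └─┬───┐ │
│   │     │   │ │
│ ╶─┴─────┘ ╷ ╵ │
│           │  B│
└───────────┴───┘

Checking passable neighbors of (1, 6):
Neighbors: (1, 5), (1, 7)
Count: 2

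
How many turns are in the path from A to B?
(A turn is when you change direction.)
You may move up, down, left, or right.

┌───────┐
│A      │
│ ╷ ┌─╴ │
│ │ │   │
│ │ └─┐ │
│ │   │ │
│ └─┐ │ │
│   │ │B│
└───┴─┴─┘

Directions: right, right, right, down, down, down
Number of turns: 1

Solution:

┌───────┐
│A → → ↓│
│ ╷ ┌─╴ │
│ │ │  ↓│
│ │ └─┐ │
│ │   │↓│
│ └─┐ │ │
│   │ │B│
└───┴─┴─┘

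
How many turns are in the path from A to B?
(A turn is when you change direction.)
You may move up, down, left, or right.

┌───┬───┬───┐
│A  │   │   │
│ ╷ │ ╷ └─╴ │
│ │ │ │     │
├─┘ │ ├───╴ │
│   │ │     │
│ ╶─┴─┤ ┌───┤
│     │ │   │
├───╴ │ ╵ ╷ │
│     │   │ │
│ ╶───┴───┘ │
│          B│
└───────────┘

Directions: right, down, down, left, down, right, right, down, left, left, down, right, right, right, right, right
Number of turns: 8

Solution:

┌───┬───┬───┐
│A ↓│   │   │
│ ╷ │ ╷ └─╴ │
│ │↓│ │     │
├─┘ │ ├───╴ │
│↓ ↲│ │     │
│ ╶─┴─┤ ┌───┤
│↳ → ↓│ │   │
├───╴ │ ╵ ╷ │
│↓ ← ↲│   │ │
│ ╶───┴───┘ │
│↳ → → → → B│
└───────────┘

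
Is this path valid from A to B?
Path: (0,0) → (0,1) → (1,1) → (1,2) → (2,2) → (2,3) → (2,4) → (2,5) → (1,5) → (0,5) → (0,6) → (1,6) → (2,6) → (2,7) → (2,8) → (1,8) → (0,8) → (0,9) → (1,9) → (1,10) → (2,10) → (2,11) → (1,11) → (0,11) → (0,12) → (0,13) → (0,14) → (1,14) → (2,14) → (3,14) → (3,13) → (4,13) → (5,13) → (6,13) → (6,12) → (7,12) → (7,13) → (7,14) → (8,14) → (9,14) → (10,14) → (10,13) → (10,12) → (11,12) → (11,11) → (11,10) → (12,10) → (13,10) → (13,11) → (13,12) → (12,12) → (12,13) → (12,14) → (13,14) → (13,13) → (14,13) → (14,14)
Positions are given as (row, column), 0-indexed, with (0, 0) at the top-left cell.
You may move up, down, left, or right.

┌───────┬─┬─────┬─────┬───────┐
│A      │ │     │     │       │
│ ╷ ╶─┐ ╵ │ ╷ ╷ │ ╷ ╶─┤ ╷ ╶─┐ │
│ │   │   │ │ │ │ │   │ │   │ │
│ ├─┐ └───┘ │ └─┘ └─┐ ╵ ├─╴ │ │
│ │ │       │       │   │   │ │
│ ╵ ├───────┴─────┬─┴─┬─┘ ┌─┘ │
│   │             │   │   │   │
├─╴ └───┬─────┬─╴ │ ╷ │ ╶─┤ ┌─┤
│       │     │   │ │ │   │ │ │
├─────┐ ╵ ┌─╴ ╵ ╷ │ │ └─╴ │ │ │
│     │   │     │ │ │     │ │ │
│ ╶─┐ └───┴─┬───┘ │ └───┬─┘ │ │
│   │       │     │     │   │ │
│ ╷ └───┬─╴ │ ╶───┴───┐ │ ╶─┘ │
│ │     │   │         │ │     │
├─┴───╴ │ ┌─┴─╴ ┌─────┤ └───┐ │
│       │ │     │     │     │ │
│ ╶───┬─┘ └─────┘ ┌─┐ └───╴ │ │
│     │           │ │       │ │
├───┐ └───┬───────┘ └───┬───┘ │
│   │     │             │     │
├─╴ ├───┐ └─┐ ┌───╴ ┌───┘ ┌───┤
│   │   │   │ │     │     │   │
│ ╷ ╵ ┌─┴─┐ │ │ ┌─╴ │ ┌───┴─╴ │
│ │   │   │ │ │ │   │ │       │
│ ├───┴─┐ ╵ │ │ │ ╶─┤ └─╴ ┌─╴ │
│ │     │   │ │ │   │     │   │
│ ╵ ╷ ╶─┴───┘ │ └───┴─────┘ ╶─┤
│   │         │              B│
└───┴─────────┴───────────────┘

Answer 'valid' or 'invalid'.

Checking path validity:
Result: All consecutive moves are passable.

valid

Correct solution:

┌───────┬─┬─────┬─────┬───────┐
│A ↓    │ │↱ ↓  │↱ ↓  │↱ → → ↓│
│ ╷ ╶─┐ ╵ │ ╷ ╷ │ ╷ ╶─┤ ╷ ╶─┐ │
│ │↳ ↓│   │↑│↓│ │↑│↳ ↓│↑│   │↓│
│ ├─┐ └───┘ │ └─┘ └─┐ ╵ ├─╴ │ │
│ │ │↳ → → ↑│↳ → ↑  │↳ ↑│   │↓│
│ ╵ ├───────┴─────┬─┴─┬─┘ ┌─┘ │
│   │             │   │   │↓ ↲│
├─╴ └───┬─────┬─╴ │ ╷ │ ╶─┤ ┌─┤
│       │     │   │ │ │   │↓│ │
├─────┐ ╵ ┌─╴ ╵ ╷ │ │ └─╴ │ │ │
│     │   │     │ │ │     │↓│ │
│ ╶─┐ └───┴─┬───┘ │ └───┬─┘ │ │
│   │       │     │     │↓ ↲│ │
│ ╷ └───┬─╴ │ ╶───┴───┐ │ ╶─┘ │
│ │     │   │         │ │↳ → ↓│
├─┴───╴ │ ┌─┴─╴ ┌─────┤ └───┐ │
│       │ │     │     │     │↓│
│ ╶───┬─┘ └─────┘ ┌─┐ └───╴ │ │
│     │           │ │       │↓│
├───┐ └───┬───────┘ └───┬───┘ │
│   │     │             │↓ ← ↲│
├─╴ ├───┐ └─┐ ┌───╴ ┌───┘ ┌───┤
│   │   │   │ │     │↓ ← ↲│   │
│ ╷ ╵ ┌─┴─┐ │ │ ┌─╴ │ ┌───┴─╴ │
│ │   │   │ │ │ │   │↓│  ↱ → ↓│
│ ├───┴─┐ ╵ │ │ │ ╶─┤ └─╴ ┌─╴ │
│ │     │   │ │ │   │↳ → ↑│↓ ↲│
│ ╵ ╷ ╶─┴───┘ │ └───┴─────┘ ╶─┤
│   │         │            ↳ B│
└───┴─────────┴───────────────┘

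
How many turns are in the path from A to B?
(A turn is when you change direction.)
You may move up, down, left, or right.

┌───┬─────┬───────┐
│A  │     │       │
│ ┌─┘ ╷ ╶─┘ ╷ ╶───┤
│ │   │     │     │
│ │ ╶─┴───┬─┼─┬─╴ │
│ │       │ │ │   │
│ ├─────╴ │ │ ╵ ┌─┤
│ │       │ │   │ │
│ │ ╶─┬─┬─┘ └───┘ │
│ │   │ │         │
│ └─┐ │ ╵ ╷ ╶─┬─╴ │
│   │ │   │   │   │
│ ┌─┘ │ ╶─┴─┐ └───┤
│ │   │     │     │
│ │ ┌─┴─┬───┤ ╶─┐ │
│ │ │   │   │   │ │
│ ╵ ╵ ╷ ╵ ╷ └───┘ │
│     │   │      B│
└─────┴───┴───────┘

Directions: down, down, down, down, down, down, down, down, right, right, up, right, down, right, up, right, down, right, right, right
Number of turns: 9

Solution:

┌───┬─────┬───────┐
│A  │     │       │
│ ┌─┘ ╷ ╶─┘ ╷ ╶───┤
│↓│   │     │     │
│ │ ╶─┴───┬─┼─┬─╴ │
│↓│       │ │ │   │
│ ├─────╴ │ │ ╵ ┌─┤
│↓│       │ │   │ │
│ │ ╶─┬─┬─┘ └───┘ │
│↓│   │ │         │
│ └─┐ │ ╵ ╷ ╶─┬─╴ │
│↓  │ │   │   │   │
│ ┌─┘ │ ╶─┴─┐ └───┤
│↓│   │     │     │
│ │ ┌─┴─┬───┤ ╶─┐ │
│↓│ │↱ ↓│↱ ↓│   │ │
│ ╵ ╵ ╷ ╵ ╷ └───┘ │
│↳ → ↑│↳ ↑│↳ → → B│
└─────┴───┴───────┘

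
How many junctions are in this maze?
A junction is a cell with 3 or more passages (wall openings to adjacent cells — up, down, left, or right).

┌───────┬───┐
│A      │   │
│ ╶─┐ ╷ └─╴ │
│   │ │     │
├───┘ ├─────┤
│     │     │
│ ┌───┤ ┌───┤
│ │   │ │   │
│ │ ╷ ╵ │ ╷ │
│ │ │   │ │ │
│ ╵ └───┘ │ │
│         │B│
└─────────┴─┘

Checking each cell for number of passages:

Junctions found (3+ passages):
  (0, 2): 3 passages
  (5, 1): 3 passages
Total junctions: 2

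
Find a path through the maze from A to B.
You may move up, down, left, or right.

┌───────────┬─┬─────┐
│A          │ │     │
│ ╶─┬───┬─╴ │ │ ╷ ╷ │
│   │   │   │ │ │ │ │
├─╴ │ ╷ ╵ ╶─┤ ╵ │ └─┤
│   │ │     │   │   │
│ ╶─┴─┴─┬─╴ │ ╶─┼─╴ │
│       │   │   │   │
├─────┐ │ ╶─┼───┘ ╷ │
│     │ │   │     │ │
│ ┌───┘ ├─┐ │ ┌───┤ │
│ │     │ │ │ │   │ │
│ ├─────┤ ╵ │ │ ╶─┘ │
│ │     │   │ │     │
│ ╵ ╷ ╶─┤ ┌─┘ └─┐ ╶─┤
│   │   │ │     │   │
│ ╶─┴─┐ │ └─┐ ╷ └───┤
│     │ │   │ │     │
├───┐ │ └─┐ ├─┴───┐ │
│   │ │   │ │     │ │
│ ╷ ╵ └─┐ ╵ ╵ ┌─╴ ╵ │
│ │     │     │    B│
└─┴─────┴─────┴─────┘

Finding the shortest path through the maze:
Path length: 27 steps
Directions: right → right → right → right → right → down → left → down → right → down → left → down → right → down → down → left → down → down → right → down → down → right → up → right → right → down → right

Solution:

┌───────────┬─┬─────┐
│A → → → → ↓│ │     │
│ ╶─┬───┬─╴ │ │ ╷ ╷ │
│   │   │↓ ↲│ │ │ │ │
├─╴ │ ╷ ╵ ╶─┤ ╵ │ └─┤
│   │ │  ↳ ↓│   │   │
│ ╶─┴─┴─┬─╴ │ ╶─┼─╴ │
│       │↓ ↲│   │   │
├─────┐ │ ╶─┼───┘ ╷ │
│     │ │↳ ↓│     │ │
│ ┌───┘ ├─┐ │ ┌───┤ │
│ │     │ │↓│ │   │ │
│ ├─────┤ ╵ │ │ ╶─┘ │
│ │     │↓ ↲│ │     │
│ ╵ ╷ ╶─┤ ┌─┘ └─┐ ╶─┤
│   │   │↓│     │   │
│ ╶─┴─┐ │ └─┐ ╷ └───┤
│     │ │↳ ↓│ │     │
├───┐ │ └─┐ ├─┴───┐ │
│   │ │   │↓│↱ → ↓│ │
│ ╷ ╵ └─┐ ╵ ╵ ┌─╴ ╵ │
│ │     │  ↳ ↑│  ↳ B│
└─┴─────┴─────┴─────┘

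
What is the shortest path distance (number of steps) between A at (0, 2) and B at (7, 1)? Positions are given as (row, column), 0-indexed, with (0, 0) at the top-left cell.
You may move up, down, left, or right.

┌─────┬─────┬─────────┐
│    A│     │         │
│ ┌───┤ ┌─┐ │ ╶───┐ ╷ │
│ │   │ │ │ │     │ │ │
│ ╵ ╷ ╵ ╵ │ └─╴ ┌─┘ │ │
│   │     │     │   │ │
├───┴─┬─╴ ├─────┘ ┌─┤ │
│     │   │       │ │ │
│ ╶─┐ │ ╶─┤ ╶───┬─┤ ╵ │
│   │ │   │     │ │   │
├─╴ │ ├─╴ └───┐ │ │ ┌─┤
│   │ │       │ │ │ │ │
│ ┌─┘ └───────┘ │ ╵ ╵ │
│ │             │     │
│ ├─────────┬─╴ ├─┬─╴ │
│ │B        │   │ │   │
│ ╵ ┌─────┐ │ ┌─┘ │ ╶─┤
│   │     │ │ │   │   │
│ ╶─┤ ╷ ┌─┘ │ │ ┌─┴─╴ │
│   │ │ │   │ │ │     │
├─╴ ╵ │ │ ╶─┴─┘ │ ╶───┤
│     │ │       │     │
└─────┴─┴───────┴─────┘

Finding path from (0, 2) to (7, 1):
Path: (0,2) → (0,1) → (0,0) → (1,0) → (2,0) → (2,1) → (1,1) → (1,2) → (2,2) → (2,3) → (1,3) → (0,3) → (0,4) → (0,5) → (1,5) → (2,5) → (2,6) → (2,7) → (1,7) → (1,6) → (0,6) → (0,7) → (0,8) → (0,9) → (1,9) → (2,9) → (2,8) → (3,8) → (3,7) → (3,6) → (3,5) → (4,5) → (4,6) → (4,7) → (5,7) → (6,7) → (6,6) → (6,5) → (6,4) → (6,3) → (6,2) → (5,2) → (4,2) → (3,2) → (3,1) → (3,0) → (4,0) → (4,1) → (5,1) → (5,0) → (6,0) → (7,0) → (8,0) → (8,1) → (7,1)
Distance: 54 steps

Solution:

┌─────┬─────┬─────────┐
│↓ ← A│↱ → ↓│↱ → → ↓  │
│ ┌───┤ ┌─┐ │ ╶───┐ ╷ │
│↓│↱ ↓│↑│ │↓│↑ ↰  │↓│ │
│ ╵ ╷ ╵ ╵ │ └─╴ ┌─┘ │ │
│↳ ↑│↳ ↑  │↳ → ↑│↓ ↲│ │
├───┴─┬─╴ ├─────┘ ┌─┤ │
│↓ ← ↰│   │↓ ← ← ↲│ │ │
│ ╶─┐ │ ╶─┤ ╶───┬─┤ ╵ │
│↳ ↓│↑│   │↳ → ↓│ │   │
├─╴ │ ├─╴ └───┐ │ │ ┌─┤
│↓ ↲│↑│       │↓│ │ │ │
│ ┌─┘ └───────┘ │ ╵ ╵ │
│↓│  ↑ ← ← ← ← ↲│     │
│ ├─────────┬─╴ ├─┬─╴ │
│↓│B        │   │ │   │
│ ╵ ┌─────┐ │ ┌─┘ │ ╶─┤
│↳ ↑│     │ │ │   │   │
│ ╶─┤ ╷ ┌─┘ │ │ ┌─┴─╴ │
│   │ │ │   │ │ │     │
├─╴ ╵ │ │ ╶─┴─┘ │ ╶───┤
│     │ │       │     │
└─────┴─┴───────┴─────┘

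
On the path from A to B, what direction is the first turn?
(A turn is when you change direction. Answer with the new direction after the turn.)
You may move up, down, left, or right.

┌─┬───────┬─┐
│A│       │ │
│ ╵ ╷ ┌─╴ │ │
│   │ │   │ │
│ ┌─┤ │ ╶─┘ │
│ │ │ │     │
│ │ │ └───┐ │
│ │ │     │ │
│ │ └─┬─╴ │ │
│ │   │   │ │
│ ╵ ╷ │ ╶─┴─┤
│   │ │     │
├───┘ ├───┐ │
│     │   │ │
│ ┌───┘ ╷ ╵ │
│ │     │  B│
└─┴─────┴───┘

Directions: down, right, up, right, down, down, down, right, right, down, left, down, right, right, down, down
First turn direction: right

Solution:

┌─┬───────┬─┐
│A│↱ ↓    │ │
│ ╵ ╷ ┌─╴ │ │
│↳ ↑│↓│   │ │
│ ┌─┤ │ ╶─┘ │
│ │ │↓│     │
│ │ │ └───┐ │
│ │ │↳ → ↓│ │
│ │ └─┬─╴ │ │
│ │   │↓ ↲│ │
│ ╵ ╷ │ ╶─┴─┤
│   │ │↳ → ↓│
├───┘ ├───┐ │
│     │   │↓│
│ ┌───┘ ╷ ╵ │
│ │     │  B│
└─┴─────┴───┘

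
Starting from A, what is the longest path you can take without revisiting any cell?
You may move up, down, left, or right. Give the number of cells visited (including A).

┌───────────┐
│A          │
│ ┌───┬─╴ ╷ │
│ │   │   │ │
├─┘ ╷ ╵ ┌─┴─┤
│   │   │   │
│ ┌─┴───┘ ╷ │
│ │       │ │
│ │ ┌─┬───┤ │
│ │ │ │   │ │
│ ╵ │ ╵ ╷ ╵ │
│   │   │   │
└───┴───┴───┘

Finding longest simple path using DFS:
Start: (0, 0)
Longest path visits 33 cells
Path: A → right → right → right → right → down → left → down → left → up → left → down → left → down → down → down → right → up → up → right → right → right → up → right → down → down → down → left → up → left → down → left → up

Solution:

┌───────────┐
│A → → → ↓  │
│ ┌───┬─╴ ╷ │
│ │↓ ↰│↓ ↲│ │
├─┘ ╷ ╵ ┌─┴─┤
│↓ ↲│↑ ↲│↱ ↓│
│ ┌─┴───┘ ╷ │
│↓│↱ → → ↑│↓│
│ │ ┌─┬───┤ │
│↓│↑│B│↓ ↰│↓│
│ ╵ │ ╵ ╷ ╵ │
│↳ ↑│↑ ↲│↑ ↲│
└───┴───┴───┘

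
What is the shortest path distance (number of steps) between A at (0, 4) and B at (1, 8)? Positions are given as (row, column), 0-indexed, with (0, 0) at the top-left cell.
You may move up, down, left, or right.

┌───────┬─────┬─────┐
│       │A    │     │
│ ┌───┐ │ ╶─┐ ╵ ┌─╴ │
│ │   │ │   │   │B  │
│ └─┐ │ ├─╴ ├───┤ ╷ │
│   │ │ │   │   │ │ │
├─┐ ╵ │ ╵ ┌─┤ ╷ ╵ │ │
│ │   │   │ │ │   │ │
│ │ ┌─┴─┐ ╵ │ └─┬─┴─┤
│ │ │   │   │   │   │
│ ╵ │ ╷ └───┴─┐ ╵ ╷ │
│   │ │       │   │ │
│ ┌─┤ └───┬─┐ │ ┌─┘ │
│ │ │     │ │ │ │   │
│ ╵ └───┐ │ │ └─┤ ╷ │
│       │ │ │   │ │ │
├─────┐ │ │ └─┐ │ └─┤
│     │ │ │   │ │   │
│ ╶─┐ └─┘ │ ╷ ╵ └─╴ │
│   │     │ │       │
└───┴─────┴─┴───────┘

Finding path from (0, 4) to (1, 8):
Path: (0,4) → (0,5) → (0,6) → (1,6) → (1,7) → (0,7) → (0,8) → (0,9) → (1,9) → (1,8)
Distance: 9 steps

Solution:

┌───────┬─────┬─────┐
│       │A → ↓│↱ → ↓│
│ ┌───┐ │ ╶─┐ ╵ ┌─╴ │
│ │   │ │   │↳ ↑│B ↲│
│ └─┐ │ ├─╴ ├───┤ ╷ │
│   │ │ │   │   │ │ │
├─┐ ╵ │ ╵ ┌─┤ ╷ ╵ │ │
│ │   │   │ │ │   │ │
│ │ ┌─┴─┐ ╵ │ └─┬─┴─┤
│ │ │   │   │   │   │
│ ╵ │ ╷ └───┴─┐ ╵ ╷ │
│   │ │       │   │ │
│ ┌─┤ └───┬─┐ │ ┌─┘ │
│ │ │     │ │ │ │   │
│ ╵ └───┐ │ │ └─┤ ╷ │
│       │ │ │   │ │ │
├─────┐ │ │ └─┐ │ └─┤
│     │ │ │   │ │   │
│ ╶─┐ └─┘ │ ╷ ╵ └─╴ │
│   │     │ │       │
└───┴─────┴─┴───────┘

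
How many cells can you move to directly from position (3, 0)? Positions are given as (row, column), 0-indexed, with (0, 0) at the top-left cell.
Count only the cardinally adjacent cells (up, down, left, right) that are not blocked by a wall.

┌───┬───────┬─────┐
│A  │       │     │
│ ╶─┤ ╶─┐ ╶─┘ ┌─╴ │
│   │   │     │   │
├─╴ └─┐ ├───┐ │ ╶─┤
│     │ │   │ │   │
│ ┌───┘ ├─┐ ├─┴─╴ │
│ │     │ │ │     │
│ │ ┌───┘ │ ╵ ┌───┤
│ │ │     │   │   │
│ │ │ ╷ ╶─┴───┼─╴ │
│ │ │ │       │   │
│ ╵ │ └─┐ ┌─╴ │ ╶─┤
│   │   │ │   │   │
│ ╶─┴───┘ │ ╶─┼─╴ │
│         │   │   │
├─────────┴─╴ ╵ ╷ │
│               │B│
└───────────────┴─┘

Checking passable neighbors of (3, 0):
Neighbors: (2, 0), (4, 0)
Count: 2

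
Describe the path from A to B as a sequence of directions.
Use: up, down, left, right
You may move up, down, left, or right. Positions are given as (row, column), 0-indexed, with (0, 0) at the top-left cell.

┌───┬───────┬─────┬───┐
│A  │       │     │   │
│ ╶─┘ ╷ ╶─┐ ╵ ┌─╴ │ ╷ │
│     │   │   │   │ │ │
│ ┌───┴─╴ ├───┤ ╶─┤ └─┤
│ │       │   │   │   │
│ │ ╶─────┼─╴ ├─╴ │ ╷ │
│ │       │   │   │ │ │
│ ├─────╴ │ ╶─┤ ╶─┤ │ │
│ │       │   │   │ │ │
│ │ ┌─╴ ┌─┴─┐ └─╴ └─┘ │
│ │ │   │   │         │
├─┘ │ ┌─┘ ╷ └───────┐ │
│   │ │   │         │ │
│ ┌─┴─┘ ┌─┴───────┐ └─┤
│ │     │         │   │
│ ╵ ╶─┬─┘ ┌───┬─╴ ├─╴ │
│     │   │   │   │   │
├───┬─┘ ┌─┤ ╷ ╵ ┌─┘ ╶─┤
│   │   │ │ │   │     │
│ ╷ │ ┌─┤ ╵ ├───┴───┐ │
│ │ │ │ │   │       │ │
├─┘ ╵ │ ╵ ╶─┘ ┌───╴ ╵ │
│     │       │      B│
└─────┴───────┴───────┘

Finding the path and converting it to directions:
Path through cells: (0,0) → (1,0) → (1,1) → (1,2) → (0,2) → (0,3) → (1,3) → (1,4) → (2,4) → (2,3) → (2,2) → (2,1) → (3,1) → (3,2) → (3,3) → (3,4) → (4,4) → (4,3) → (4,2) → (4,1) → (5,1) → (6,1) → (6,0) → (7,0) → (8,0) → (8,1) → (7,1) → (7,2) → (7,3) → (6,3) → (6,4) → (5,4) → (5,5) → (6,5) → (6,6) → (6,7) → (6,8) → (6,9) → (7,9) → (7,10) → (8,10) → (8,9) → (9,9) → (9,10) → (10,10) → (11,10)
Directions: down, right, right, up, right, down, right, down, left, left, left, down, right, right, right, down, left, left, left, down, down, left, down, down, right, up, right, right, up, right, up, right, down, right, right, right, right, down, right, down, left, down, right, down, down

Solution:

┌───┬───────┬─────┬───┐
│A  │↱ ↓    │     │   │
│ ╶─┘ ╷ ╶─┐ ╵ ┌─╴ │ ╷ │
│↳ → ↑│↳ ↓│   │   │ │ │
│ ┌───┴─╴ ├───┤ ╶─┤ └─┤
│ │↓ ← ← ↲│   │   │   │
│ │ ╶─────┼─╴ ├─╴ │ ╷ │
│ │↳ → → ↓│   │   │ │ │
│ ├─────╴ │ ╶─┤ ╶─┤ │ │
│ │↓ ← ← ↲│   │   │ │ │
│ │ ┌─╴ ┌─┴─┐ └─╴ └─┘ │
│ │↓│   │↱ ↓│         │
├─┘ │ ┌─┘ ╷ └───────┐ │
│↓ ↲│ │↱ ↑│↳ → → → ↓│ │
│ ┌─┴─┘ ┌─┴───────┐ └─┤
│↓│↱ → ↑│         │↳ ↓│
│ ╵ ╶─┬─┘ ┌───┬─╴ ├─╴ │
│↳ ↑  │   │   │   │↓ ↲│
├───┬─┘ ┌─┤ ╷ ╵ ┌─┘ ╶─┤
│   │   │ │ │   │  ↳ ↓│
│ ╷ │ ┌─┤ ╵ ├───┴───┐ │
│ │ │ │ │   │       │↓│
├─┘ ╵ │ ╵ ╶─┘ ┌───╴ ╵ │
│     │       │      B│
└─────┴───────┴───────┘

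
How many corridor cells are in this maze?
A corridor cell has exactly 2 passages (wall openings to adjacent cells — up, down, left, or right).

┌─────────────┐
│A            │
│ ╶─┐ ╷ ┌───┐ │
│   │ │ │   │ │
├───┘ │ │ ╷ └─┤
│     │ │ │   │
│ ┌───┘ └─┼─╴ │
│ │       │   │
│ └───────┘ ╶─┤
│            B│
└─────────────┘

Counting cells with exactly 2 passages:
Total corridor cells: 25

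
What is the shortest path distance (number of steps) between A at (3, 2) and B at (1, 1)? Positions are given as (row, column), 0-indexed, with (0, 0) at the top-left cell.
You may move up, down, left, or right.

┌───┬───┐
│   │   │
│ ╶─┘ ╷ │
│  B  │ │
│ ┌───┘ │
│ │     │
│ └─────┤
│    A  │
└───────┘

Finding path from (3, 2) to (1, 1):
Path: (3,2) → (3,1) → (3,0) → (2,0) → (1,0) → (1,1)
Distance: 5 steps

Solution:

┌───┬───┐
│   │   │
│ ╶─┘ ╷ │
│↱ B  │ │
│ ┌───┘ │
│↑│     │
│ └─────┤
│↑ ← A  │
└───────┘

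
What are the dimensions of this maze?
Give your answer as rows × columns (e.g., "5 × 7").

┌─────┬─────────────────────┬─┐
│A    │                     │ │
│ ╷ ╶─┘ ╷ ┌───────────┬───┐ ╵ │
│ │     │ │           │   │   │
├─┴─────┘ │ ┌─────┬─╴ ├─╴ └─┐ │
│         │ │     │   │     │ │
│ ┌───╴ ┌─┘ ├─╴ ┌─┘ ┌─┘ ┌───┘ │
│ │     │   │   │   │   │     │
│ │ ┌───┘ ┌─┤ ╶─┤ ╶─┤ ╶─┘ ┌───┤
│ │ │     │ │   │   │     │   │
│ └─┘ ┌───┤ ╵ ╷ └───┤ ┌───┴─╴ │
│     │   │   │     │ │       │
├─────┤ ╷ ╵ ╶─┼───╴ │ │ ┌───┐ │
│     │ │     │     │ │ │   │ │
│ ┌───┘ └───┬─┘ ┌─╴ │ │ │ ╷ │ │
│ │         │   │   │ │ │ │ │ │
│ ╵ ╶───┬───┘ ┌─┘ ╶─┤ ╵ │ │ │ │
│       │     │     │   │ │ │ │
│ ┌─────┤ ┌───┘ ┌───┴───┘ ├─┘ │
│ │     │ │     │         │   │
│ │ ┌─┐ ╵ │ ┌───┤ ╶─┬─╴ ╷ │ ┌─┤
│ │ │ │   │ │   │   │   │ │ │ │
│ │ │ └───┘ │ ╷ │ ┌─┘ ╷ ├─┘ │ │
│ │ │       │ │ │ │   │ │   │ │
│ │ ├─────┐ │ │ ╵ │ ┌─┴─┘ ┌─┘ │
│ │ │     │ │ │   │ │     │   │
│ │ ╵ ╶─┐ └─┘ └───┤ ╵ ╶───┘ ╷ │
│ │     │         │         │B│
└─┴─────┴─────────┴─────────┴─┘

Counting the maze dimensions:
Rows (vertical): 14
Columns (horizontal): 15
Dimensions: 14 × 15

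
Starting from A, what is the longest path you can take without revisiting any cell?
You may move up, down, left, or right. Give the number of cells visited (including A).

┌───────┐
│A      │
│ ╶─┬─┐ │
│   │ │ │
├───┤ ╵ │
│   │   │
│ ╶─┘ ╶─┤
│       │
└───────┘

Finding longest simple path using DFS:
Start: (0, 0)
Longest path visits 12 cells
Path: A → right → right → right → down → down → left → down → left → left → up → right

Solution:

┌───────┐
│A → → ↓│
│ ╶─┬─┐ │
│   │ │↓│
├───┤ ╵ │
│↱ B│↓ ↲│
│ ╶─┘ ╶─┤
│↑ ← ↲  │
└───────┘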